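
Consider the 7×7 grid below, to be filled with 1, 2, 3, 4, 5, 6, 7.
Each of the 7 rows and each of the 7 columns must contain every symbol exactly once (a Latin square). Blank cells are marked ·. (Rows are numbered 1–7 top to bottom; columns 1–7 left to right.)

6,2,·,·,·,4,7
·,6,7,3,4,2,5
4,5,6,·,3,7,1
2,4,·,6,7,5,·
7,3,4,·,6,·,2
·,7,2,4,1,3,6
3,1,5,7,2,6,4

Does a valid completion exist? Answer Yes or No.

No row or column among the givens repeats a symbol, and propagating forced cells runs into no contradiction.
One valid completion exists (for instance, 6 2 3 1 5 4 7 / 1 6 7 3 4 2 5 / 4 5 6 2 3 7 1 / 2 4 1 6 7 5 3 / 7 3 4 5 6 1 2 / 5 7 2 4 1 3 6 / 3 1 5 7 2 6 4).

Yes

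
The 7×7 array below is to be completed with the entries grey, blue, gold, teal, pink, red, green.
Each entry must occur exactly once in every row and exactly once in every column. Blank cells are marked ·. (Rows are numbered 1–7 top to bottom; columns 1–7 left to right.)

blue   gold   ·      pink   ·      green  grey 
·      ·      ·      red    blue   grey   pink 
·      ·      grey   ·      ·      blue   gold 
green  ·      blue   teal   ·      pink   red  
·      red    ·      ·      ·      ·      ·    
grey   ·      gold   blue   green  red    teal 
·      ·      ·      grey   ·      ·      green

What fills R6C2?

Row 6 already has {grey, blue, gold, teal, red, green} and column 2 already has {gold, red}, so row 6, column 2 must be pink.

pink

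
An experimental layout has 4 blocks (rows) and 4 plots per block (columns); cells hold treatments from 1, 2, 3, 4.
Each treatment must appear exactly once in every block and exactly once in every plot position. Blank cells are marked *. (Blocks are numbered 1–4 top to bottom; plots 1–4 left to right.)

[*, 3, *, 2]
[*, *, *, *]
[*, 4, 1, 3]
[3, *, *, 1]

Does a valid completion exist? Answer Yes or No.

Block 1, plot 3: block 1 has {2, 3} and plot 3 has {1}, so it must be 4.
Block 1, plot 1: block 1 has {2, 3, 4} and plot 1 has {3}, so it must be 1.
Block 2, plot 4: block 2 has {} and plot 4 has {1, 2, 3}, so it must be 4.
Block 2, plot 1: block 2 has {4} and plot 1 has {1, 3}, so it must be 2.
Now block 3, plot 1: block 3 together with plot 1 already contain {1, 2, 3, 4} — every symbol — so nothing can go there. The grid has no valid completion.

No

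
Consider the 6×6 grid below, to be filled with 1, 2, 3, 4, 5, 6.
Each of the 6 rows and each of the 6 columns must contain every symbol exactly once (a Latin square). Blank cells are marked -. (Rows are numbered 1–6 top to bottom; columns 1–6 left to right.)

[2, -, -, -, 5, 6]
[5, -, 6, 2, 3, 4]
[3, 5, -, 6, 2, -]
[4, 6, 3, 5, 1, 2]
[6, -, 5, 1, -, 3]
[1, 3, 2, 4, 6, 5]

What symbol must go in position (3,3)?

4

Row 1, column 4: row 1 has {2, 5, 6} and column 4 has {1, 2, 4, 5, 6}, leaving only 3.
Row 2, column 2: row 2 has {2, 3, 4, 5, 6} and column 2 has {3, 5, 6}, leaving only 1.
Row 1, column 2: row 1 has {2, 3, 5, 6} and column 2 has {1, 3, 5, 6}, leaving only 4.
Row 1, column 3: row 1 has {2, 3, 4, 5, 6} and column 3 has {2, 3, 5, 6}, leaving only 1.
Row 3 already has {2, 3, 5, 6} and column 3 already has {1, 2, 3, 5, 6}, so row 3, column 3 must be 4.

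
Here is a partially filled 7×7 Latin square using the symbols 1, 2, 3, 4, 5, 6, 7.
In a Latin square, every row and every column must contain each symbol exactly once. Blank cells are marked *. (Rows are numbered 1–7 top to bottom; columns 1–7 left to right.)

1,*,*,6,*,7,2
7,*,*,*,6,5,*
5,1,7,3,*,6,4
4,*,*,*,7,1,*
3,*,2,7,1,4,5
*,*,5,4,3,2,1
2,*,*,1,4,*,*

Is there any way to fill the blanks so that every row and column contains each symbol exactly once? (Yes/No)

Yes

No row or column among the givens repeats a symbol, and propagating forced cells runs into no contradiction.
One valid completion exists (for instance, 1 3 4 6 5 7 2 / 7 4 1 2 6 5 3 / 5 1 7 3 2 6 4 / 4 2 3 5 7 1 6 / 3 6 2 7 1 4 5 / 6 7 5 4 3 2 1 / 2 5 6 1 4 3 7).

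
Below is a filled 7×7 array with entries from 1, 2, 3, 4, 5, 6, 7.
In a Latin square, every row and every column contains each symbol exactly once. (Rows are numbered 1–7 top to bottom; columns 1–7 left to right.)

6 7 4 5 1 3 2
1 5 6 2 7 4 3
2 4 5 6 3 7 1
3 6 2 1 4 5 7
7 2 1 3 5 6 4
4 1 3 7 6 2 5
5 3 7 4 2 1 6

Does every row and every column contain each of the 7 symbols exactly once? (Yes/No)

Each row is a permutation of the 7 symbols, and so is each column.

Yes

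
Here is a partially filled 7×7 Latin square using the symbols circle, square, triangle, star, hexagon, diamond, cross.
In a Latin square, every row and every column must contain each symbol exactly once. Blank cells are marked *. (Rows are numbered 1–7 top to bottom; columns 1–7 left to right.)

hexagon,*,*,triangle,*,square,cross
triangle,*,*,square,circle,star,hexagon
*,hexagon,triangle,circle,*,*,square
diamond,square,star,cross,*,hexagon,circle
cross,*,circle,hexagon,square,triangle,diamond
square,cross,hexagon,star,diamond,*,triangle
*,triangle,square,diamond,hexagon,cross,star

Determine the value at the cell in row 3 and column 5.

cross

Row 1, column 3: row 1 has {square, triangle, hexagon, cross} and column 3 has {circle, square, triangle, star, hexagon}, leaving only diamond.
Row 1, column 5: row 1 has {square, triangle, hexagon, diamond, cross} and column 5 has {circle, square, hexagon, diamond}, leaving only star.
Row 3 already has {circle, square, triangle, hexagon} and column 5 already has {circle, square, star, hexagon, diamond}, so row 3, column 5 must be cross.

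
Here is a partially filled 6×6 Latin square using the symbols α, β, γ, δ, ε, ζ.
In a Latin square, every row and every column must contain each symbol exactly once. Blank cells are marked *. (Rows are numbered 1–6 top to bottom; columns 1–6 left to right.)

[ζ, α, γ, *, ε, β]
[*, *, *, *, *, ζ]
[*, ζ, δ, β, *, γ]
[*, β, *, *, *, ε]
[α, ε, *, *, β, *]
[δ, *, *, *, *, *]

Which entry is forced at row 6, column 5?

ζ

Row 1, column 4: row 1 has {α, β, γ, ε, ζ} and column 4 has {β}, leaving only δ.
Row 3, column 1: row 3 has {β, γ, δ, ζ} and column 1 has {α, δ, ζ}, leaving only ε.
Row 3, column 5: row 3 has {β, γ, δ, ε, ζ} and column 5 has {β, ε}, leaving only α.
Row 4, column 1: row 4 has {β, ε} and column 1 has {α, δ, ε, ζ}, leaving only γ.
Row 2, column 1: row 2 has {ζ} and column 1 has {α, γ, δ, ε, ζ}, leaving only β.
Row 5, column 3: row 5 has {α, β, ε} and column 3 has {γ, δ}, leaving only ζ.
Row 4, column 3: row 4 has {β, γ, ε} and column 3 has {γ, δ, ζ}, leaving only α.
Row 2, column 3: row 2 has {β, ζ} and column 3 has {α, γ, δ, ζ}, leaving only ε.
Row 4, column 4: row 4 has {α, β, γ, ε} and column 4 has {β, δ}, leaving only ζ.
Row 4, column 5: row 4 has {α, β, γ, ε, ζ} and column 5 has {α, β, ε}, leaving only δ.
Row 2, column 5: row 2 has {β, ε, ζ} and column 5 has {α, β, δ, ε}, leaving only γ.
Row 6 already has {δ} and column 5 already has {α, β, γ, δ, ε}, so row 6, column 5 must be ζ.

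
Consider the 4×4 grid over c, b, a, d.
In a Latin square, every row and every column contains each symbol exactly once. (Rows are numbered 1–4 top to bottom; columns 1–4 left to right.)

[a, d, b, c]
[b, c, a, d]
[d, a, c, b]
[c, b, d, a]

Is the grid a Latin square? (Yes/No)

Yes

Each row is a permutation of the 4 symbols, and so is each column.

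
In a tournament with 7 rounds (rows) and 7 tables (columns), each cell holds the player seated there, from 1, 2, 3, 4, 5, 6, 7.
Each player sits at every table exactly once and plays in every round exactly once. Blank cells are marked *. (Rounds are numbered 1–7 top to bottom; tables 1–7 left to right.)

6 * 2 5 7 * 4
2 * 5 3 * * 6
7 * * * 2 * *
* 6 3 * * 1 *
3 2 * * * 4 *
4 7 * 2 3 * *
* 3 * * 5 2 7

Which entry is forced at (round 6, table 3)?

6

Round 1, table 2: round 1 has {2, 4, 5, 6, 7} and table 2 has {2, 3, 6, 7}, leaving only 1.
Round 1, table 6: round 1 has {1, 2, 4, 5, 6, 7} and table 6 has {1, 2, 4}, leaving only 3.
Round 2, table 2: round 2 has {2, 3, 5, 6} and table 2 has {1, 2, 3, 6, 7}, leaving only 4.
Round 2, table 5: round 2 has {2, 3, 4, 5, 6} and table 5 has {2, 3, 5, 7}, leaving only 1.
Round 2, table 6: round 2 has {1, 2, 3, 4, 5, 6} and table 6 has {1, 2, 3, 4}, leaving only 7.
Round 3, table 2: round 3 has {2, 7} and table 2 has {1, 2, 3, 4, 6, 7}, leaving only 5.
Round 3, table 6: round 3 has {2, 5, 7} and table 6 has {1, 2, 3, 4, 7}, leaving only 6.
Round 4, table 1: round 4 has {1, 3, 6} and table 1 has {2, 3, 4, 6, 7}, leaving only 5.
Round 4, table 5: round 4 has {1, 3, 5, 6} and table 5 has {1, 2, 3, 5, 7}, leaving only 4.
Round 4, table 4: round 4 has {1, 3, 4, 5, 6} and table 4 has {2, 3, 5}, leaving only 7.
Round 4, table 7: round 4 has {1, 3, 4, 5, 6, 7} and table 7 has {4, 6, 7}, leaving only 2.
Round 5, table 5: round 5 has {2, 3, 4} and table 5 has {1, 2, 3, 4, 5, 7}, leaving only 6.
Round 5, table 4: round 5 has {2, 3, 4, 6} and table 4 has {2, 3, 5, 7}, leaving only 1.
Round 3, table 4: round 3 has {2, 5, 6, 7} and table 4 has {1, 2, 3, 5, 7}, leaving only 4.
Round 3, table 3: round 3 has {2, 4, 5, 6, 7} and table 3 has {2, 3, 5}, leaving only 1.
Round 6 already has {2, 3, 4, 7} and table 3 already has {1, 2, 3, 5}, so round 6, table 3 must be 6.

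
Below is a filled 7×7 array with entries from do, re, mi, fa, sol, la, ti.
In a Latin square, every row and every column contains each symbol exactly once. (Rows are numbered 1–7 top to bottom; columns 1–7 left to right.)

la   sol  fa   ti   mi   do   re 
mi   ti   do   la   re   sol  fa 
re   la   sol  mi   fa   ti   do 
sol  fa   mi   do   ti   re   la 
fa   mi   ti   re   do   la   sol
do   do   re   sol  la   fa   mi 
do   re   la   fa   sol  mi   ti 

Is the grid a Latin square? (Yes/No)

No

Row 6 contains do twice (at columns 1 and 2), so it is not a permutation.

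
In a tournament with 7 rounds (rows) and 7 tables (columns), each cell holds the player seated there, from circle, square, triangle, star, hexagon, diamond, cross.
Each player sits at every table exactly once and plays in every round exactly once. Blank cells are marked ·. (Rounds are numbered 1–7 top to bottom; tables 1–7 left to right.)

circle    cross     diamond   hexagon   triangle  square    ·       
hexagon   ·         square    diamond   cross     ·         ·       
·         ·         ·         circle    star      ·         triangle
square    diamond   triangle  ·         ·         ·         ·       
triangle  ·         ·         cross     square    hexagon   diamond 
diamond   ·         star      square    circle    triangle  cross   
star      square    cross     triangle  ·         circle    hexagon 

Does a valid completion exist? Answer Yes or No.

Round 1, table 7: round 1 has {circle, square, triangle, hexagon, diamond, cross} and table 7 has {triangle, hexagon, diamond, cross}, so it must be star.
Round 2, table 6: round 2 has {square, hexagon, diamond, cross} and table 6 has {circle, square, triangle, hexagon}, so it must be star.
Round 2, table 7: round 2 has {square, star, hexagon, diamond, cross} and table 7 has {triangle, star, hexagon, diamond, cross}, so it must be circle.
Now round 4, table 7: round 4 together with table 7 already contain {circle, square, triangle, star, hexagon, diamond, cross} — every symbol — so nothing can go there. The grid has no valid completion.

No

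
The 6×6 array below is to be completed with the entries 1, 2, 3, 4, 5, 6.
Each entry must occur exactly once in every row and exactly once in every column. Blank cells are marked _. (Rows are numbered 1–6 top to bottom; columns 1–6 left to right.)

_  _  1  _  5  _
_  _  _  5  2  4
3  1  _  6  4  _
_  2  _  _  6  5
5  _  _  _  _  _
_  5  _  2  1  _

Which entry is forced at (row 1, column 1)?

Row 3, column 6: row 3 has {1, 3, 4, 6} and column 6 has {4, 5}, leaving only 2.
Row 3, column 3: row 3 has {1, 2, 3, 4, 6} and column 3 has {1}, leaving only 5.
Row 5, column 5: row 5 has {5} and column 5 has {1, 2, 4, 5, 6}, leaving only 3.
Row 1, column 1 is narrowed to {2, 4, 6}.
If it were 4, then row 1, column 6 would be left with no valid symbol.
If it were 6, then row 1, column 4 would be left with no valid symbol.
So row 1, column 1 must be 2.

2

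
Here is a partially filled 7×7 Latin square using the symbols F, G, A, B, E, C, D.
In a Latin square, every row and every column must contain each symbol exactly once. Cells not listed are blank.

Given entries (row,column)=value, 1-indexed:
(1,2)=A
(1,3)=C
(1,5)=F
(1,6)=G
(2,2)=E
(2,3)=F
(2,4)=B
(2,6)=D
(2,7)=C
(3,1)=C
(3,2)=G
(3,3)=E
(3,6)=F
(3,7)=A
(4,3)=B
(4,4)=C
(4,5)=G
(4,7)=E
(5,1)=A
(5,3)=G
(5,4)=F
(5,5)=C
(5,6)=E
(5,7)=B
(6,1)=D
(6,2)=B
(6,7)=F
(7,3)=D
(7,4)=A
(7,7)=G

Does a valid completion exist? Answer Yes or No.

No

Row 1, column 7: row 1 has {F, G, A, C} and column 7 has {F, G, A, B, E, C}, so it must be D.
Row 1, column 4: row 1 has {F, G, A, C, D} and column 4 has {F, A, B, C}, so it must be E.
Row 1, column 1: row 1 has {F, G, A, E, C, D} and column 1 has {A, C, D}, so it must be B.
Row 2, column 1: row 2 has {F, B, E, C, D} and column 1 has {A, B, C, D}, so it must be G.
Row 2, column 5: row 2 has {F, G, B, E, C, D} and column 5 has {F, G, C}, so it must be A.
Row 3, column 4: row 3 has {F, G, A, E, C} and column 4 has {F, A, B, E, C}, so it must be D.
Row 3, column 5: row 3 has {F, G, A, E, C, D} and column 5 has {F, G, A, C}, so it must be B.
Row 4, column 1: row 4 has {G, B, E, C} and column 1 has {G, A, B, C, D}, so it must be F.
Row 4, column 2: row 4 has {F, G, B, E, C} and column 2 has {G, A, B, E}, so it must be D.
Now row 5, column 2: row 5 together with column 2 already contain {F, G, A, B, E, C, D} — every symbol — so nothing can go there. The grid has no valid completion.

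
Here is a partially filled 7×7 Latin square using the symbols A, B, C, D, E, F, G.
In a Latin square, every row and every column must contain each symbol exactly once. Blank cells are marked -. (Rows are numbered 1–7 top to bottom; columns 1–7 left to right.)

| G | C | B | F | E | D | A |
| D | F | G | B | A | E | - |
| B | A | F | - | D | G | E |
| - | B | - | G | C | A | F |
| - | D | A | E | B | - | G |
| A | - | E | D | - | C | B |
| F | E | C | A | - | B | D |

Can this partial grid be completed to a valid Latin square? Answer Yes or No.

Yes

No row or column among the givens repeats a symbol, and propagating forced cells runs into no contradiction.
One valid completion exists (for instance, G C B F E D A / D F G B A E C / B A F C D G E / E B D G C A F / C D A E B F G / A G E D F C B / F E C A G B D).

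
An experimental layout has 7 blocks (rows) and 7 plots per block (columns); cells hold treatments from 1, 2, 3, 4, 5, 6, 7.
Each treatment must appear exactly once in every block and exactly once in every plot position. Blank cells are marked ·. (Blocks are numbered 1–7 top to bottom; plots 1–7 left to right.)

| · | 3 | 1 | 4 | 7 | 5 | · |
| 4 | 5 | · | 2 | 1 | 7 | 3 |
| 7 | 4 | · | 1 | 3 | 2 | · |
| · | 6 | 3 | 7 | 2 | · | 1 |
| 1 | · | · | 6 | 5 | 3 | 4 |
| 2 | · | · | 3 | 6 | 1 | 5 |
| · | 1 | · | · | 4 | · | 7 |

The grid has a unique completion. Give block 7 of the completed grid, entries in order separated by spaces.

3 1 2 5 4 6 7

Block 7, plot 4: block 7 has {1, 4, 7} and plot 4 has {1, 2, 3, 4, 6, 7}, leaving only 5.
Block 7, plot 6: block 7 has {1, 4, 5, 7} and plot 6 has {1, 2, 3, 5, 7}, leaving only 6.
Block 7, plot 1: block 7 has {1, 4, 5, 6, 7} and plot 1 has {1, 2, 4, 7}, leaving only 3.
Block 7, plot 3: block 7 has {1, 3, 4, 5, 6, 7} and plot 3 has {1, 3}, leaving only 2.
So block 7 reads: 3 1 2 5 4 6 7.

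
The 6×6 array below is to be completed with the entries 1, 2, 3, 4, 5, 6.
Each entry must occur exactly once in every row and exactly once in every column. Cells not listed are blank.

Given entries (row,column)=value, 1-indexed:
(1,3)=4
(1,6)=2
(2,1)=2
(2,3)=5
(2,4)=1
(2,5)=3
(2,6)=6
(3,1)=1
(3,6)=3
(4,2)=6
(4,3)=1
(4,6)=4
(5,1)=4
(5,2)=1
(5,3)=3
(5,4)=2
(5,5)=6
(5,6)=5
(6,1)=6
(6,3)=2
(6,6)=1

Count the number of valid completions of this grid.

3

Row 1, column 1: eliminating its row and column leaves {3, 5}.
Row 1, column 2: eliminating its row and column leaves {3, 5}.
Row 1, column 4: eliminating its row and column leaves {3, 5, 6}.
Row 1, column 5: eliminating its row and column leaves {1, 5}.
Row 2, column 2: eliminating its row and column leaves {4}.
Row 3, column 2: eliminating its row and column leaves {2, 4, 5}.
Row 3, column 3: eliminating its row and column leaves {6}.
Row 3, column 4: eliminating its row and column leaves {4, 5, 6}.
Row 3, column 5: eliminating its row and column leaves {2, 4, 5}.
Row 4, column 1: eliminating its row and column leaves {3, 5}.
Row 4, column 4: eliminating its row and column leaves {3, 5}.
Row 4, column 5: eliminating its row and column leaves {2, 5}.
Row 6, column 2: eliminating its row and column leaves {3, 4, 5}.
Row 6, column 4: eliminating its row and column leaves {3, 4, 5}.
Row 6, column 5: eliminating its row and column leaves {4, 5}.
Enumerating the assignments across these blanks that avoid any row or column repeat gives 3 completions.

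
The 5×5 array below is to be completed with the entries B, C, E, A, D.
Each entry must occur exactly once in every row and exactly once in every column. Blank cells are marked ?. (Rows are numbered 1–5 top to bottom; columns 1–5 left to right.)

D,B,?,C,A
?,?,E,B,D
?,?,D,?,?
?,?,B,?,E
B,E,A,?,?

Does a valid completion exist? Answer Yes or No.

Row 1, column 3: row 1 together with column 3 already contain {B, C, E, A, D} — every symbol — so nothing can go there. The grid has no valid completion.

No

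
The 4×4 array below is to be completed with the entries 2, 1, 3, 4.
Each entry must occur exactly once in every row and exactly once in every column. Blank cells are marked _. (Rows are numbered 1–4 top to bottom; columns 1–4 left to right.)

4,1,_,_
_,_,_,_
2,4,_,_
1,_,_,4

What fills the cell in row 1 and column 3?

3

Row 2, column 1: row 2 has {} and column 1 has {2, 1, 4}, leaving only 3.
Row 2, column 2: row 2 has {3} and column 2 has {1, 4}, leaving only 2.
Row 2, column 4: row 2 has {2, 3} and column 4 has {4}, leaving only 1.
Row 2, column 3: row 2 has {2, 1, 3} and column 3 has {}, leaving only 4.
Row 3, column 4: row 3 has {2, 4} and column 4 has {1, 4}, leaving only 3.
Row 1, column 4: row 1 has {1, 4} and column 4 has {1, 3, 4}, leaving only 2.
Row 1 already has {2, 1, 4} and column 3 already has {4}, so row 1, column 3 must be 3.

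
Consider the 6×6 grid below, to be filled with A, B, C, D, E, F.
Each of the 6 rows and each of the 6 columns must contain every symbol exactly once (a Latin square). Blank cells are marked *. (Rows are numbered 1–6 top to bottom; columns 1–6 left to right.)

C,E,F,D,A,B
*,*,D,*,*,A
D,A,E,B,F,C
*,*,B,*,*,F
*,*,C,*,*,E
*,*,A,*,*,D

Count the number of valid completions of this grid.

Row 2, column 1: eliminating its row and column leaves {B, E, F}.
Row 2, column 2: eliminating its row and column leaves {B, C, F}.
Row 2, column 4: eliminating its row and column leaves {C, E, F}.
Row 2, column 5: eliminating its row and column leaves {B, C, E}.
Row 4, column 1: eliminating its row and column leaves {A, E}.
Row 4, column 2: eliminating its row and column leaves {C, D}.
Row 4, column 4: eliminating its row and column leaves {A, C, E}.
Row 4, column 5: eliminating its row and column leaves {C, D, E}.
Row 5, column 1: eliminating its row and column leaves {A, B, F}.
Row 5, column 2: eliminating its row and column leaves {B, D, F}.
Row 5, column 4: eliminating its row and column leaves {A, F}.
Row 5, column 5: eliminating its row and column leaves {B, D}.
Row 6, column 1: eliminating its row and column leaves {B, E, F}.
Row 6, column 2: eliminating its row and column leaves {B, C, F}.
Row 6, column 4: eliminating its row and column leaves {C, E, F}.
Row 6, column 5: eliminating its row and column leaves {B, C, E}.
Enumerating the assignments across these blanks that avoid any row or column repeat gives 20 completions.

20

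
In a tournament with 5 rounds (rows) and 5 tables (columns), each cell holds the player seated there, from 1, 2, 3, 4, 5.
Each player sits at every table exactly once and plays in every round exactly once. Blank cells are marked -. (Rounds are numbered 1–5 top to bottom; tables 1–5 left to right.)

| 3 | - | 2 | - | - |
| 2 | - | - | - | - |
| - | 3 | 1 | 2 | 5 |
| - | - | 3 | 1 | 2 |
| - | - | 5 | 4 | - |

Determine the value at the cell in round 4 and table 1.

5

Round 1, table 4: round 1 has {2, 3} and table 4 has {1, 2, 4}, leaving only 5.
Round 2, table 3: round 2 has {2} and table 3 has {1, 2, 3, 5}, leaving only 4.
Round 2, table 4: round 2 has {2, 4} and table 4 has {1, 2, 4, 5}, leaving only 3.
Round 2, table 5: round 2 has {2, 3, 4} and table 5 has {2, 5}, leaving only 1.
Round 1, table 5: round 1 has {2, 3, 5} and table 5 has {1, 2, 5}, leaving only 4.
Round 1, table 2: round 1 has {2, 3, 4, 5} and table 2 has {3}, leaving only 1.
Round 2, table 2: round 2 has {1, 2, 3, 4} and table 2 has {1, 3}, leaving only 5.
Round 3, table 1: round 3 has {1, 2, 3, 5} and table 1 has {2, 3}, leaving only 4.
Round 4 already has {1, 2, 3} and table 1 already has {2, 3, 4}, so round 4, table 1 must be 5.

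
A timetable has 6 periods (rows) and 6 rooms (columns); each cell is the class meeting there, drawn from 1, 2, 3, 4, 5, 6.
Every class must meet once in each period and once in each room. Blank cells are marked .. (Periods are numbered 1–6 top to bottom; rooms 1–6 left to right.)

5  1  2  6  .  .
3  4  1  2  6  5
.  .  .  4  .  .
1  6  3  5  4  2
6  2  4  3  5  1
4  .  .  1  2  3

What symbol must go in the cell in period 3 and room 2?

3

Period 1, room 5: period 1 has {1, 2, 5, 6} and room 5 has {2, 4, 5, 6}, leaving only 3.
Period 1, room 6: period 1 has {1, 2, 3, 5, 6} and room 6 has {1, 2, 3, 5}, leaving only 4.
Period 3, room 1: period 3 has {4} and room 1 has {1, 3, 4, 5, 6}, leaving only 2.
Period 3, room 5: period 3 has {2, 4} and room 5 has {2, 3, 4, 5, 6}, leaving only 1.
Period 3, room 6: period 3 has {1, 2, 4} and room 6 has {1, 2, 3, 4, 5}, leaving only 6.
Period 3, room 3: period 3 has {1, 2, 4, 6} and room 3 has {1, 2, 3, 4}, leaving only 5.
Period 3 already has {1, 2, 4, 5, 6} and room 2 already has {1, 2, 4, 6}, so period 3, room 2 must be 3.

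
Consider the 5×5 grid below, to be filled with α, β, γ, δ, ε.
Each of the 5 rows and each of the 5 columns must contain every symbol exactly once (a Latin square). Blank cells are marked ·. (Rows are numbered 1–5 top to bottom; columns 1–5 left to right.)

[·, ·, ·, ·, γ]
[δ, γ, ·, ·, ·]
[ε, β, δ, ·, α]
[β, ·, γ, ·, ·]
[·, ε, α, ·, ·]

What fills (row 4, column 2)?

Row 1, column 1: row 1 has {γ} and column 1 has {β, δ, ε}, leaving only α.
Row 1, column 2: row 1 has {α, γ} and column 2 has {β, γ, ε}, leaving only δ.
Row 4 already has {β, γ} and column 2 already has {β, γ, δ, ε}, so row 4, column 2 must be α.

α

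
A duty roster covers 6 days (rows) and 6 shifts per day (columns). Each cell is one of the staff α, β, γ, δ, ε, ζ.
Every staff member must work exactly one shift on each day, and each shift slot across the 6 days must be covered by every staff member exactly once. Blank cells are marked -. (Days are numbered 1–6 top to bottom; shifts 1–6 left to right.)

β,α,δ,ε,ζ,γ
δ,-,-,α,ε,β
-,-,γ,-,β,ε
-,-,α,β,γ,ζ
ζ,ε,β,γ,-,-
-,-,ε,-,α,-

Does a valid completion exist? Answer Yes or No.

Yes

No day or shift among the givens repeats a symbol, and propagating forced cells runs into no contradiction.
One valid completion exists (for instance, β α δ ε ζ γ / δ γ ζ α ε β / α ζ γ δ β ε / ε δ α β γ ζ / ζ ε β γ δ α / γ β ε ζ α δ).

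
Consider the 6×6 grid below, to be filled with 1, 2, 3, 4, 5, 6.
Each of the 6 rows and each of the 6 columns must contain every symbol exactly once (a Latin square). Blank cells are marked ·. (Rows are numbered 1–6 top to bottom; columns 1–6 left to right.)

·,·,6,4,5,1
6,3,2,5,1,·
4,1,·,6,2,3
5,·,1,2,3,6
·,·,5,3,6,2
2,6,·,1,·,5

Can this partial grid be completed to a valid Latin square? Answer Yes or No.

No

Row 3, column 3: row 3 together with column 3 already contain {1, 2, 3, 4, 5, 6} — every symbol — so nothing can go there. The grid has no valid completion.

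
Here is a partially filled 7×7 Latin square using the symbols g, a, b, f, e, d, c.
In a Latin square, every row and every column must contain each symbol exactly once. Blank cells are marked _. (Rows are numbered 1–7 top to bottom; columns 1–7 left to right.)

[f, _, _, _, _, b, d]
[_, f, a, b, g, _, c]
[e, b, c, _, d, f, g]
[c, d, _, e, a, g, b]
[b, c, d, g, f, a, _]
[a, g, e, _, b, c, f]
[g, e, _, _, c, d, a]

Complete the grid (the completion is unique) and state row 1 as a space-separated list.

f a g c e b d

Row 1, column 2: row 1 has {b, f, d} and column 2 has {g, b, f, e, d, c}, leaving only a.
Row 1, column 3: row 1 has {a, b, f, d} and column 3 has {a, e, d, c}, leaving only g.
Row 1, column 4: row 1 has {g, a, b, f, d} and column 4 has {g, b, e}, leaving only c.
Row 1, column 5: row 1 has {g, a, b, f, d, c} and column 5 has {g, a, b, f, d, c}, leaving only e.
So row 1 reads: f a g c e b d.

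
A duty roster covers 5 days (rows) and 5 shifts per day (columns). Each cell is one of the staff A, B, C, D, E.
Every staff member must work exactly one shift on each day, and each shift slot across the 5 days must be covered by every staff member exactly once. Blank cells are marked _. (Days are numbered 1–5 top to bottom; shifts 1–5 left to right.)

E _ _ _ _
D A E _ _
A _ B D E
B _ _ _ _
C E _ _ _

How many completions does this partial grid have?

Day 1, shift 2: eliminating its day and shift leaves {B, C, D}.
Day 1, shift 3: eliminating its day and shift leaves {A, C, D}.
Day 1, shift 4: eliminating its day and shift leaves {A, B, C}.
Day 1, shift 5: eliminating its day and shift leaves {A, B, C, D}.
Day 2, shift 4: eliminating its day and shift leaves {B, C}.
Day 2, shift 5: eliminating its day and shift leaves {B, C}.
Day 3, shift 2: eliminating its day and shift leaves {C}.
Day 4, shift 2: eliminating its day and shift leaves {C, D}.
Day 4, shift 3: eliminating its day and shift leaves {A, C, D}.
Day 4, shift 4: eliminating its day and shift leaves {A, C, E}.
Day 4, shift 5: eliminating its day and shift leaves {A, C, D}.
Day 5, shift 3: eliminating its day and shift leaves {A, D}.
Day 5, shift 4: eliminating its day and shift leaves {A, B}.
Day 5, shift 5: eliminating its day and shift leaves {A, B, D}.
Enumerating the assignments across these blanks that avoid any day or shift repeat gives 3 completions.

3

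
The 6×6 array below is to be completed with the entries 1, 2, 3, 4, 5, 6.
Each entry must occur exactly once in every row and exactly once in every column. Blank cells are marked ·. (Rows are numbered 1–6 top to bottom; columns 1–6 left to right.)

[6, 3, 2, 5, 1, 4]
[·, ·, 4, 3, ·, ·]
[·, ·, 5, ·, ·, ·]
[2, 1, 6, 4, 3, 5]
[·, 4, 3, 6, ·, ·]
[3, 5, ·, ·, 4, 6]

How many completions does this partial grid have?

3

Row 2, column 1: eliminating its row and column leaves {1, 5}.
Row 2, column 2: eliminating its row and column leaves {2, 6}.
Row 2, column 5: eliminating its row and column leaves {2, 5, 6}.
Row 2, column 6: eliminating its row and column leaves {1, 2}.
Row 3, column 1: eliminating its row and column leaves {1, 4}.
Row 3, column 2: eliminating its row and column leaves {2, 6}.
Row 3, column 4: eliminating its row and column leaves {1, 2}.
Row 3, column 5: eliminating its row and column leaves {2, 6}.
Row 3, column 6: eliminating its row and column leaves {1, 2, 3}.
Row 5, column 1: eliminating its row and column leaves {1, 5}.
Row 5, column 5: eliminating its row and column leaves {2, 5}.
Row 5, column 6: eliminating its row and column leaves {1, 2}.
Row 6, column 3: eliminating its row and column leaves {1}.
Row 6, column 4: eliminating its row and column leaves {1, 2}.
Enumerating the assignments across these blanks that avoid any row or column repeat gives 3 completions.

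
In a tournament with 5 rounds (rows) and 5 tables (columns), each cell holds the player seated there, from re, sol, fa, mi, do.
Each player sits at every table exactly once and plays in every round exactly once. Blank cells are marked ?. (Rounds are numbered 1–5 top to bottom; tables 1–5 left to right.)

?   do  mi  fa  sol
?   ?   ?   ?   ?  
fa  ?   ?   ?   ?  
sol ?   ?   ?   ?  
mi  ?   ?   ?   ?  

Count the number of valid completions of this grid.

56

Round 1, table 1: eliminating its round and table leaves {re}.
Round 2, table 1: eliminating its round and table leaves {re, do}.
Round 2, table 2: eliminating its round and table leaves {re, sol, fa, mi}.
Round 2, table 3: eliminating its round and table leaves {re, sol, fa, do}.
Round 2, table 4: eliminating its round and table leaves {re, sol, mi, do}.
Round 2, table 5: eliminating its round and table leaves {re, fa, mi, do}.
Round 3, table 2: eliminating its round and table leaves {re, sol, mi}.
Round 3, table 3: eliminating its round and table leaves {re, sol, do}.
Round 3, table 4: eliminating its round and table leaves {re, sol, mi, do}.
Round 3, table 5: eliminating its round and table leaves {re, mi, do}.
Round 4, table 2: eliminating its round and table leaves {re, fa, mi}.
Round 4, table 3: eliminating its round and table leaves {re, fa, do}.
Round 4, table 4: eliminating its round and table leaves {re, mi, do}.
Round 4, table 5: eliminating its round and table leaves {re, fa, mi, do}.
Round 5, table 2: eliminating its round and table leaves {re, sol, fa}.
Round 5, table 3: eliminating its round and table leaves {re, sol, fa, do}.
Round 5, table 4: eliminating its round and table leaves {re, sol, do}.
Round 5, table 5: eliminating its round and table leaves {re, fa, do}.
Enumerating the assignments across these blanks that avoid any round or table repeat gives 56 completions.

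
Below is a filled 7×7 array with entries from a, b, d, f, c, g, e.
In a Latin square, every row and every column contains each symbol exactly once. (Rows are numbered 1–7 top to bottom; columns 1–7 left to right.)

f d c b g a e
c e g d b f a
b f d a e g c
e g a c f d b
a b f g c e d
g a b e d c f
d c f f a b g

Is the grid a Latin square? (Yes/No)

No

Column 3 contains f twice (at rows 5 and 7), so it is not a permutation.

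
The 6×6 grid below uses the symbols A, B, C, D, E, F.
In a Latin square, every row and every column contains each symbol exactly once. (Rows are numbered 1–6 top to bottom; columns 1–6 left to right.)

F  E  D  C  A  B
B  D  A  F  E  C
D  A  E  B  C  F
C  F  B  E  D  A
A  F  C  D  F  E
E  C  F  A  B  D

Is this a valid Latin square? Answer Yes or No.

Column 2 contains F twice (at rows 4 and 5), so it is not a permutation.

No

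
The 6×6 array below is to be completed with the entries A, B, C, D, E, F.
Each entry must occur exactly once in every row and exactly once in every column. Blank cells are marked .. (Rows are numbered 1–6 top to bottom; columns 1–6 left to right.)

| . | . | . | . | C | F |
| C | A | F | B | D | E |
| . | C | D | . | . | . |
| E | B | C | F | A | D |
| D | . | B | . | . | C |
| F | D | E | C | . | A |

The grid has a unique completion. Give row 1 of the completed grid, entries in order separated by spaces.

B E A D C F

Row 1, column 2: row 1 has {C, F} and column 2 has {A, B, C, D}, leaving only E.
Row 1, column 3: row 1 has {C, E, F} and column 3 has {B, C, D, E, F}, leaving only A.
Row 1, column 1: row 1 has {A, C, E, F} and column 1 has {C, D, E, F}, leaving only B.
Row 1, column 4: row 1 has {A, B, C, E, F} and column 4 has {B, C, F}, leaving only D.
So row 1 reads: B E A D C F.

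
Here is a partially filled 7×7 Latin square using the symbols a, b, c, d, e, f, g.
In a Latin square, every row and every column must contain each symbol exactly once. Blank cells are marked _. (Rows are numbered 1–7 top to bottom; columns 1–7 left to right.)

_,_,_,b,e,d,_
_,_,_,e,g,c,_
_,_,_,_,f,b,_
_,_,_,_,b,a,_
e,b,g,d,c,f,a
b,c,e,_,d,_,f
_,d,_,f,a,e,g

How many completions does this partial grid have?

Row 1, column 1: eliminating its row and column leaves {a, c, f, g}.
Row 1, column 2: eliminating its row and column leaves {a, f, g}.
Row 1, column 3: eliminating its row and column leaves {a, c, f}.
Row 1, column 7: eliminating its row and column leaves {c}.
Row 2, column 1: eliminating its row and column leaves {a, d, f}.
Row 2, column 2: eliminating its row and column leaves {a, f}.
Row 2, column 3: eliminating its row and column leaves {a, b, d, f}.
Row 2, column 7: eliminating its row and column leaves {b, d}.
Row 3, column 1: eliminating its row and column leaves {a, c, d, g}.
Row 3, column 2: eliminating its row and column leaves {a, e, g}.
Row 3, column 3: eliminating its row and column leaves {a, c, d}.
Row 3, column 4: eliminating its row and column leaves {a, c, g}.
Row 3, column 7: eliminating its row and column leaves {c, d, e}.
Row 4, column 1: eliminating its row and column leaves {c, d, f, g}.
Row 4, column 2: eliminating its row and column leaves {e, f, g}.
Row 4, column 3: eliminating its row and column leaves {c, d, f}.
Row 4, column 4: eliminating its row and column leaves {c, g}.
Row 4, column 7: eliminating its row and column leaves {c, d, e}.
Row 6, column 4: eliminating its row and column leaves {a, g}.
Row 6, column 6: eliminating its row and column leaves {g}.
Row 7, column 1: eliminating its row and column leaves {c}.
Row 7, column 3: eliminating its row and column leaves {b, c}.
Enumerating the assignments across these blanks that avoid any row or column repeat gives 10 completions.

10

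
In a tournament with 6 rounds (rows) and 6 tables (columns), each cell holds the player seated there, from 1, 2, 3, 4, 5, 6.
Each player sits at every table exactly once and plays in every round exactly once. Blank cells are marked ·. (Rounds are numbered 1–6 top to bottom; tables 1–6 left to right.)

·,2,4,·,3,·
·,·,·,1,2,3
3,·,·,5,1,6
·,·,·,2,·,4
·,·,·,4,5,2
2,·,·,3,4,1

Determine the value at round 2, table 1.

Round 1, table 4: round 1 has {2, 3, 4} and table 4 has {1, 2, 3, 4, 5}, leaving only 6.
Round 1, table 6: round 1 has {2, 3, 4, 6} and table 6 has {1, 2, 3, 4, 6}, leaving only 5.
Round 1, table 1: round 1 has {2, 3, 4, 5, 6} and table 1 has {2, 3}, leaving only 1.
Round 3, table 2: round 3 has {1, 3, 5, 6} and table 2 has {2}, leaving only 4.
Round 3, table 3: round 3 has {1, 3, 4, 5, 6} and table 3 has {4}, leaving only 2.
Round 4, table 5: round 4 has {2, 4} and table 5 has {1, 2, 3, 4, 5}, leaving only 6.
Round 4, table 1: round 4 has {2, 4, 6} and table 1 has {1, 2, 3}, leaving only 5.
Round 5, table 1: round 5 has {2, 4, 5} and table 1 has {1, 2, 3, 5}, leaving only 6.
Round 2 already has {1, 2, 3} and table 1 already has {1, 2, 3, 5, 6}, so round 2, table 1 must be 4.

4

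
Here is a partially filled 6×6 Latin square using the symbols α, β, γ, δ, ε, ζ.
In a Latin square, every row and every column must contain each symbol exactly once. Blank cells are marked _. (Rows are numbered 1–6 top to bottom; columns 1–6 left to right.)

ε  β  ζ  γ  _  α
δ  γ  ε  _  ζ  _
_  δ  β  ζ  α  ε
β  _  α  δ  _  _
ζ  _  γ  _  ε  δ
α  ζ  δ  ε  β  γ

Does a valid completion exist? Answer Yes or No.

Yes

No row or column among the givens repeats a symbol, and propagating forced cells runs into no contradiction.
One valid completion exists (for instance, ε β ζ γ δ α / δ γ ε α ζ β / γ δ β ζ α ε / β ε α δ γ ζ / ζ α γ β ε δ / α ζ δ ε β γ).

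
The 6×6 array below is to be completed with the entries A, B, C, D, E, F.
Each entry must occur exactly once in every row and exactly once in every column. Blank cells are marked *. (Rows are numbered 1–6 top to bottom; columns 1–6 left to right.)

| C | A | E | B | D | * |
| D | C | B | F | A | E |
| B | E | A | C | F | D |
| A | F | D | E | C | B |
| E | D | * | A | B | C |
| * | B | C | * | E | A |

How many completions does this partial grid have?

1

Row 1, column 6: eliminating its row and column leaves {F}.
Row 5, column 3: eliminating its row and column leaves {F}.
Row 6, column 1: eliminating its row and column leaves {F}.
Row 6, column 4: eliminating its row and column leaves {D}.
Only one assignment across all blanks avoids any row or column repeat, giving 1 completion.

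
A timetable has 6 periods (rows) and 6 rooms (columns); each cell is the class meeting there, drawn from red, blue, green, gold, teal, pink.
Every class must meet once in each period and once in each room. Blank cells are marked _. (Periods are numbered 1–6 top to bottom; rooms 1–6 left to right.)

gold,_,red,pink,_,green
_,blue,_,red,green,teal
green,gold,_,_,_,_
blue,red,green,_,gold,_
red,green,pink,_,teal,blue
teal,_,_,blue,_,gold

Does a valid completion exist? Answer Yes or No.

No

Period 6, room 3: period 6 together with room 3 already contain {red, blue, green, gold, teal, pink} — every symbol — so nothing can go there. The grid has no valid completion.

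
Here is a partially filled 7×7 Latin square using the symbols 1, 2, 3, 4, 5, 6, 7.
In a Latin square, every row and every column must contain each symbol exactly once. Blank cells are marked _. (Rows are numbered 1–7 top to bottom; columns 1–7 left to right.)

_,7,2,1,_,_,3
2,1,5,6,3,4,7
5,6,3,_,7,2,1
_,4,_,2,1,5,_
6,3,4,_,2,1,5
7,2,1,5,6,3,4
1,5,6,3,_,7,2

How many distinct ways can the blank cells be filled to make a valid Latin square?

1

Row 1, column 1: eliminating its row and column leaves {4}.
Row 1, column 5: eliminating its row and column leaves {4, 5}.
Row 1, column 6: eliminating its row and column leaves {6}.
Row 3, column 4: eliminating its row and column leaves {4}.
Row 4, column 1: eliminating its row and column leaves {3}.
Row 4, column 3: eliminating its row and column leaves {7}.
Row 4, column 7: eliminating its row and column leaves {6}.
Row 5, column 4: eliminating its row and column leaves {7}.
Row 7, column 5: eliminating its row and column leaves {4}.
Only one assignment across all blanks avoids any row or column repeat, giving 1 completion.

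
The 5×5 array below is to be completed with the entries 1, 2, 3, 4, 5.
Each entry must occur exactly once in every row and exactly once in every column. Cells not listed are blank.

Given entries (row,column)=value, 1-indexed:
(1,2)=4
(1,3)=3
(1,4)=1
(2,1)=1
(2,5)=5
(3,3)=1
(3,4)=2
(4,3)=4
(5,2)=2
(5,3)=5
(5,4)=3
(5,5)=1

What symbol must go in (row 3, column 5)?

Row 1, column 5: row 1 has {1, 3, 4} and column 5 has {1, 5}, leaving only 2.
Row 1, column 1: row 1 has {1, 2, 3, 4} and column 1 has {1}, leaving only 5.
Row 2, column 2: row 2 has {1, 5} and column 2 has {2, 4}, leaving only 3.
Row 2, column 3: row 2 has {1, 3, 5} and column 3 has {1, 3, 4, 5}, leaving only 2.
Row 2, column 4: row 2 has {1, 2, 3, 5} and column 4 has {1, 2, 3}, leaving only 4.
Row 3, column 2: row 3 has {1, 2} and column 2 has {2, 3, 4}, leaving only 5.
Row 4, column 2: row 4 has {4} and column 2 has {2, 3, 4, 5}, leaving only 1.
Row 4, column 4: row 4 has {1, 4} and column 4 has {1, 2, 3, 4}, leaving only 5.
Row 4, column 5: row 4 has {1, 4, 5} and column 5 has {1, 2, 5}, leaving only 3.
Row 3 already has {1, 2, 5} and column 5 already has {1, 2, 3, 5}, so row 3, column 5 must be 4.

4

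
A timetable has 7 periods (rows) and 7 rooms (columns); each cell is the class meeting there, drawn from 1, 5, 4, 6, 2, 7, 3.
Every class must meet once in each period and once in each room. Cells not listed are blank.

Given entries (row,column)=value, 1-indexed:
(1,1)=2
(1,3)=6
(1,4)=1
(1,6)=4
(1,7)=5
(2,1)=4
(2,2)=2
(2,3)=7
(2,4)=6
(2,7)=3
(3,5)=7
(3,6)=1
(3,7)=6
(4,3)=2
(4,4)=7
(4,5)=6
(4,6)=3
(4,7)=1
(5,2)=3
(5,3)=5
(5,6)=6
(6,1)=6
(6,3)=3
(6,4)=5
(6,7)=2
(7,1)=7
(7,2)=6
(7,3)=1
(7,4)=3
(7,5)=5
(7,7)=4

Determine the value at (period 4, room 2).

Period 1, room 2: period 1 has {1, 5, 4, 6, 2} and room 2 has {6, 2, 3}, leaving only 7.
Period 1, room 5: period 1 has {1, 5, 4, 6, 2, 7} and room 5 has {5, 6, 7}, leaving only 3.
Period 2, room 5: period 2 has {4, 6, 2, 7, 3} and room 5 has {5, 6, 7, 3}, leaving only 1.
Period 2, room 6: period 2 has {1, 4, 6, 2, 7, 3} and room 6 has {1, 4, 6, 3}, leaving only 5.
Period 3, room 3: period 3 has {1, 6, 7} and room 3 has {1, 5, 6, 2, 7, 3}, leaving only 4.
Period 3, room 2: period 3 has {1, 4, 6, 7} and room 2 has {6, 2, 7, 3}, leaving only 5.
Period 4 already has {1, 6, 2, 7, 3} and room 2 already has {5, 6, 2, 7, 3}, so period 4, room 2 must be 4.

4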